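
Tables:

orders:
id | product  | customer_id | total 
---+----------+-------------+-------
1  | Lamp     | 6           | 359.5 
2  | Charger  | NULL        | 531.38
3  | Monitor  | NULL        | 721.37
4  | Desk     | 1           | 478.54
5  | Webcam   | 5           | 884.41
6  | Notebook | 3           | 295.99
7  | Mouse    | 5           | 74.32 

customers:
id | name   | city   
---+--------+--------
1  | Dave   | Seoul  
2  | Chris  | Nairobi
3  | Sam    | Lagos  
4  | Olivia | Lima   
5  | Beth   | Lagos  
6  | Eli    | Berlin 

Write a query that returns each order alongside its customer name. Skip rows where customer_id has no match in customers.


INNER JOIN keeps only orders rows whose customer_id matches an id in customers. Walk through each order:
  - order 1 (Lamp): customer_id=6 -> matches Eli
  - order 2 (Charger): customer_id=NULL, no match -> dropped
  - order 3 (Monitor): customer_id=NULL, no match -> dropped
  - order 4 (Desk): customer_id=1 -> matches Dave
  - order 5 (Webcam): customer_id=5 -> matches Beth
  - order 6 (Notebook): customer_id=3 -> matches Sam
  - order 7 (Mouse): customer_id=5 -> matches Beth
So 2 of 7 rows are dropped.

SQL:
SELECT a.product, b.name AS customer
FROM orders a
INNER JOIN customers b ON a.customer_id = b.id

Result:
product  | customer
---------+---------
Lamp     | Eli     
Desk     | Dave    
Webcam   | Beth    
Notebook | Sam     
Mouse    | Beth    


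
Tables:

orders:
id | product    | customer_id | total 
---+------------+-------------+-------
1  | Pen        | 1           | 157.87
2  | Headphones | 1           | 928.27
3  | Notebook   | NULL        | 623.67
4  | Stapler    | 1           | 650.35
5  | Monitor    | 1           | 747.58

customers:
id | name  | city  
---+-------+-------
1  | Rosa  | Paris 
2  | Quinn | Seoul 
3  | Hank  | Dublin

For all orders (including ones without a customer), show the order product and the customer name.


LEFT JOIN keeps every row from orders (the left table); where customer_id has no match in customers, the customer columns become NULL. Walk through each order:
  - order 1 (Pen): customer_id=1 -> matches Rosa
  - order 2 (Headphones): customer_id=1 -> matches Rosa
  - order 3 (Notebook): customer_id=NULL, no match -> kept with NULL
  - order 4 (Stapler): customer_id=1 -> matches Rosa
  - order 5 (Monitor): customer_id=1 -> matches Rosa
All 5 rows appear; 1 has NULL customer.

SQL:
SELECT a.product, b.name AS customer
FROM orders a
LEFT JOIN customers b ON a.customer_id = b.id

Result:
product    | customer
-----------+---------
Pen        | Rosa    
Headphones | Rosa    
Notebook   | NULL    
Stapler    | Rosa    
Monitor    | Rosa    


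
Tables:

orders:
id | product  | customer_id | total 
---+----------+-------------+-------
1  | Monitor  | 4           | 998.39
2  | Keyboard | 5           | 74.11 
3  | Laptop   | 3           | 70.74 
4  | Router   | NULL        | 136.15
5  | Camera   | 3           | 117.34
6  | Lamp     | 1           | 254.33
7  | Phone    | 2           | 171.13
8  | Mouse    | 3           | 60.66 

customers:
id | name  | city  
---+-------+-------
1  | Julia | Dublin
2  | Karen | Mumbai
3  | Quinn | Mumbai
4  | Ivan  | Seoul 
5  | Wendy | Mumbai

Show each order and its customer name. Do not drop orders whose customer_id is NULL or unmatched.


LEFT JOIN keeps every row from orders (the left table); where customer_id has no match in customers, the customer columns become NULL. Walk through each order:
  - order 1 (Monitor): customer_id=4 -> matches Ivan
  - order 2 (Keyboard): customer_id=5 -> matches Wendy
  - order 3 (Laptop): customer_id=3 -> matches Quinn
  - order 4 (Router): customer_id=NULL, no match -> kept with NULL
  - order 5 (Camera): customer_id=3 -> matches Quinn
  - order 6 (Lamp): customer_id=1 -> matches Julia
  - order 7 (Phone): customer_id=2 -> matches Karen
  - order 8 (Mouse): customer_id=3 -> matches Quinn
All 8 rows appear; 1 has NULL customer.

SQL:
SELECT a.product, b.name AS customer
FROM orders a
LEFT JOIN customers b ON a.customer_id = b.id

Result:
product  | customer
---------+---------
Monitor  | Ivan    
Keyboard | Wendy   
Laptop   | Quinn   
Router   | NULL    
Camera   | Quinn   
Lamp     | Julia   
Phone    | Karen   
Mouse    | Quinn   


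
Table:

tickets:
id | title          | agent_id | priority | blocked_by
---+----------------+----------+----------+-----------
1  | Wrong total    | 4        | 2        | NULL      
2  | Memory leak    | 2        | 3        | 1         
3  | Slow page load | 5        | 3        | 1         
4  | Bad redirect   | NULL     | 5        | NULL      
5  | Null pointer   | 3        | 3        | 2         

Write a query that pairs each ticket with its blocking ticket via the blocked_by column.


This is a self-join: tickets is joined to a second copy of itself, matching each row's blocked_by to another row's id. Use LEFT JOIN so rows with blocked_by=NULL are kept.
  - ticket 1 (Wrong total): blocked_by=NULL -> NULL
  - ticket 2 (Memory leak): blocked_by=1 -> Wrong total
  - ticket 3 (Slow page load): blocked_by=1 -> Wrong total
  - ticket 4 (Bad redirect): blocked_by=NULL -> NULL
  - ticket 5 (Null pointer): blocked_by=2 -> Memory leak

SQL:
SELECT a.title AS item, b.title AS blocked_by
FROM tickets a
LEFT JOIN tickets b ON a.blocked_by = b.id

Result:
item           | blocked_by 
---------------+------------
Wrong total    | NULL       
Memory leak    | Wrong total
Slow page load | Wrong total
Bad redirect   | NULL       
Null pointer   | Memory leak


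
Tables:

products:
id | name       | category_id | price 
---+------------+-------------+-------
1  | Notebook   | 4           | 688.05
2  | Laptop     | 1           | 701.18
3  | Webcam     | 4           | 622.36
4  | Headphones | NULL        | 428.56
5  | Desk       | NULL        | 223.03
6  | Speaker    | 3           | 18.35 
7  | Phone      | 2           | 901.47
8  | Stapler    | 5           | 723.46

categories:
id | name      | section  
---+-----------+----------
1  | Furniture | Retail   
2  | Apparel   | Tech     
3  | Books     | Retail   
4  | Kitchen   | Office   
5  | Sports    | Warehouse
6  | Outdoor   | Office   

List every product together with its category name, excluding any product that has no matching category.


INNER JOIN keeps only products rows whose category_id matches an id in categories. Walk through each product:
  - product 1 (Notebook): category_id=4 -> matches Kitchen
  - product 2 (Laptop): category_id=1 -> matches Furniture
  - product 3 (Webcam): category_id=4 -> matches Kitchen
  - product 4 (Headphones): category_id=NULL, no match -> dropped
  - product 5 (Desk): category_id=NULL, no match -> dropped
  - product 6 (Speaker): category_id=3 -> matches Books
  - product 7 (Phone): category_id=2 -> matches Apparel
  - product 8 (Stapler): category_id=5 -> matches Sports
So 2 of 8 rows are dropped.

SQL:
SELECT a.name, b.name AS category
FROM products a
INNER JOIN categories b ON a.category_id = b.id

Result:
name     | category 
---------+----------
Notebook | Kitchen  
Laptop   | Furniture
Webcam   | Kitchen  
Speaker  | Books    
Phone    | Apparel  
Stapler  | Sports   


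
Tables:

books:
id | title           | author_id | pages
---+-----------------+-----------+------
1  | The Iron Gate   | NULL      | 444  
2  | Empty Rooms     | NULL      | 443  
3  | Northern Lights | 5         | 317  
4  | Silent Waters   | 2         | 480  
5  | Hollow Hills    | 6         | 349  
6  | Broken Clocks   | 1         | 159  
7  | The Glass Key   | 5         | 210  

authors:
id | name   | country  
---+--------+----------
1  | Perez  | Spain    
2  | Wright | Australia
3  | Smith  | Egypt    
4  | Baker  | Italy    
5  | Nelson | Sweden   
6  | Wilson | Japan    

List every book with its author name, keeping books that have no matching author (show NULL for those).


LEFT JOIN keeps every row from books (the left table); where author_id has no match in authors, the author columns become NULL. Walk through each book:
  - book 1 (The Iron Gate): author_id=NULL, no match -> kept with NULL
  - book 2 (Empty Rooms): author_id=NULL, no match -> kept with NULL
  - book 3 (Northern Lights): author_id=5 -> matches Nelson
  - book 4 (Silent Waters): author_id=2 -> matches Wright
  - book 5 (Hollow Hills): author_id=6 -> matches Wilson
  - book 6 (Broken Clocks): author_id=1 -> matches Perez
  - book 7 (The Glass Key): author_id=5 -> matches Nelson
All 7 rows appear; 2 have NULL author.

SQL:
SELECT a.title, b.name AS author
FROM books a
LEFT JOIN authors b ON a.author_id = b.id

Result:
title           | author
----------------+-------
The Iron Gate   | NULL  
Empty Rooms     | NULL  
Northern Lights | Nelson
Silent Waters   | Wright
Hollow Hills    | Wilson
Broken Clocks   | Perez 
The Glass Key   | Nelson


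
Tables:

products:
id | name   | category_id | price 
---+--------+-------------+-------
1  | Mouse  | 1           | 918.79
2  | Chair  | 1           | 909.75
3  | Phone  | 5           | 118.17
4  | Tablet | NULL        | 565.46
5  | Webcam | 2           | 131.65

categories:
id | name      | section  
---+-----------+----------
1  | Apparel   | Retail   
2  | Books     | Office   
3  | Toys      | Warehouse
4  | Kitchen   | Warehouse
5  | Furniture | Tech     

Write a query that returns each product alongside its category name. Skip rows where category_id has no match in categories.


INNER JOIN keeps only products rows whose category_id matches an id in categories. Walk through each product:
  - product 1 (Mouse): category_id=1 -> matches Apparel
  - product 2 (Chair): category_id=1 -> matches Apparel
  - product 3 (Phone): category_id=5 -> matches Furniture
  - product 4 (Tablet): category_id=NULL, no match -> dropped
  - product 5 (Webcam): category_id=2 -> matches Books
So 1 of 5 rows is dropped.

SQL:
SELECT a.name, b.name AS category
FROM products a
INNER JOIN categories b ON a.category_id = b.id

Result:
name   | category 
-------+----------
Mouse  | Apparel  
Chair  | Apparel  
Phone  | Furniture
Webcam | Books    


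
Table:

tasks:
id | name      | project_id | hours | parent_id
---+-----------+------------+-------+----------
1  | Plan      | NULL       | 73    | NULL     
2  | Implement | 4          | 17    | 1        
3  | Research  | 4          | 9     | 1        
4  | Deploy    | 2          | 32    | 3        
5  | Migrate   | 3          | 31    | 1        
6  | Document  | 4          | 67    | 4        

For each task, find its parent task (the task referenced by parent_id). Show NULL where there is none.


This is a self-join: tasks is joined to a second copy of itself, matching each row's parent_id to another row's id. Use LEFT JOIN so rows with parent_id=NULL are kept.
  - task 1 (Plan): parent_id=NULL -> NULL
  - task 2 (Implement): parent_id=1 -> Plan
  - task 3 (Research): parent_id=1 -> Plan
  - task 4 (Deploy): parent_id=3 -> Research
  - task 5 (Migrate): parent_id=1 -> Plan
  - task 6 (Document): parent_id=4 -> Deploy

SQL:
SELECT a.name AS item, b.name AS parent
FROM tasks a
LEFT JOIN tasks b ON a.parent_id = b.id

Result:
item      | parent  
----------+---------
Plan      | NULL    
Implement | Plan    
Research  | Plan    
Deploy    | Research
Migrate   | Plan    
Document  | Deploy  


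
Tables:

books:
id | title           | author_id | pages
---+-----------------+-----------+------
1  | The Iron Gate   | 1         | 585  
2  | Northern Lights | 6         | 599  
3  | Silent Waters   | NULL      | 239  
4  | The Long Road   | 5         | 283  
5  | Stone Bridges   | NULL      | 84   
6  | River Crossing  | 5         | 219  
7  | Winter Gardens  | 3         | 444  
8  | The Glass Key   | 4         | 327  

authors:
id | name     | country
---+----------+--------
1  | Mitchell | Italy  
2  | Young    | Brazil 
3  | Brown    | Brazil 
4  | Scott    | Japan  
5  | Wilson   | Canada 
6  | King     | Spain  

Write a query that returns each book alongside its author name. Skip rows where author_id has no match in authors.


INNER JOIN keeps only books rows whose author_id matches an id in authors. Walk through each book:
  - book 1 (The Iron Gate): author_id=1 -> matches Mitchell
  - book 2 (Northern Lights): author_id=6 -> matches King
  - book 3 (Silent Waters): author_id=NULL, no match -> dropped
  - book 4 (The Long Road): author_id=5 -> matches Wilson
  - book 5 (Stone Bridges): author_id=NULL, no match -> dropped
  - book 6 (River Crossing): author_id=5 -> matches Wilson
  - book 7 (Winter Gardens): author_id=3 -> matches Brown
  - book 8 (The Glass Key): author_id=4 -> matches Scott
So 2 of 8 rows are dropped.

SQL:
SELECT a.title, b.name AS author
FROM books a
INNER JOIN authors b ON a.author_id = b.id

Result:
title           | author  
----------------+---------
The Iron Gate   | Mitchell
Northern Lights | King    
The Long Road   | Wilson  
River Crossing  | Wilson  
Winter Gardens  | Brown   
The Glass Key   | Scott   


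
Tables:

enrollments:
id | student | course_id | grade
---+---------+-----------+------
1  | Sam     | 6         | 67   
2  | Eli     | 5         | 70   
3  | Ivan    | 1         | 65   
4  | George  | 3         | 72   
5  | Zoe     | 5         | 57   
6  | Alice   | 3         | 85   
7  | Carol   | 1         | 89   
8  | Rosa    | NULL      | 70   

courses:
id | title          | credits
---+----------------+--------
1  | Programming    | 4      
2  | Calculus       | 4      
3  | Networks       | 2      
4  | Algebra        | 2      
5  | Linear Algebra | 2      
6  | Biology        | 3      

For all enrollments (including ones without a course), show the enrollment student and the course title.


LEFT JOIN keeps every row from enrollments (the left table); where course_id has no match in courses, the course columns become NULL. Walk through each enrollment:
  - enrollment 1 (Sam): course_id=6 -> matches Biology
  - enrollment 2 (Eli): course_id=5 -> matches Linear Algebra
  - enrollment 3 (Ivan): course_id=1 -> matches Programming
  - enrollment 4 (George): course_id=3 -> matches Networks
  - enrollment 5 (Zoe): course_id=5 -> matches Linear Algebra
  - enrollment 6 (Alice): course_id=3 -> matches Networks
  - enrollment 7 (Carol): course_id=1 -> matches Programming
  - enrollment 8 (Rosa): course_id=NULL, no match -> kept with NULL
All 8 rows appear; 1 has NULL course.

SQL:
SELECT a.student, b.title AS course
FROM enrollments a
LEFT JOIN courses b ON a.course_id = b.id

Result:
student | course        
--------+---------------
Sam     | Biology       
Eli     | Linear Algebra
Ivan    | Programming   
George  | Networks      
Zoe     | Linear Algebra
Alice   | Networks      
Carol   | Programming   
Rosa    | NULL          


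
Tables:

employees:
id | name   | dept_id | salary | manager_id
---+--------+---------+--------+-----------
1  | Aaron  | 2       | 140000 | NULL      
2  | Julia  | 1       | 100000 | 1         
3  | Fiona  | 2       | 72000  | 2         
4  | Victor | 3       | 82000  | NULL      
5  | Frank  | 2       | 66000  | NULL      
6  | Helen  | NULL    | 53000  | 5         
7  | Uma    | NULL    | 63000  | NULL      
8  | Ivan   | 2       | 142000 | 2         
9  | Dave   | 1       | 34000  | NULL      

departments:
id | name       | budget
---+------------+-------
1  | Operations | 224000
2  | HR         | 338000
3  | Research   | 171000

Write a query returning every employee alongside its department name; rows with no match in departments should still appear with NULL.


LEFT JOIN keeps every row from employees (the left table); where dept_id has no match in departments, the department columns become NULL. Walk through each employee:
  - employee 1 (Aaron): dept_id=2 -> matches HR
  - employee 2 (Julia): dept_id=1 -> matches Operations
  - employee 3 (Fiona): dept_id=2 -> matches HR
  - employee 4 (Victor): dept_id=3 -> matches Research
  - employee 5 (Frank): dept_id=2 -> matches HR
  - employee 6 (Helen): dept_id=NULL, no match -> kept with NULL
  - employee 7 (Uma): dept_id=NULL, no match -> kept with NULL
  - employee 8 (Ivan): dept_id=2 -> matches HR
  - employee 9 (Dave): dept_id=1 -> matches Operations
All 9 rows appear; 2 have NULL department.

SQL:
SELECT a.name, b.name AS department
FROM employees a
LEFT JOIN departments b ON a.dept_id = b.id

Result:
name   | department
-------+-----------
Aaron  | HR        
Julia  | Operations
Fiona  | HR        
Victor | Research  
Frank  | HR        
Helen  | NULL      
Uma    | NULL      
Ivan   | HR        
Dave   | Operations


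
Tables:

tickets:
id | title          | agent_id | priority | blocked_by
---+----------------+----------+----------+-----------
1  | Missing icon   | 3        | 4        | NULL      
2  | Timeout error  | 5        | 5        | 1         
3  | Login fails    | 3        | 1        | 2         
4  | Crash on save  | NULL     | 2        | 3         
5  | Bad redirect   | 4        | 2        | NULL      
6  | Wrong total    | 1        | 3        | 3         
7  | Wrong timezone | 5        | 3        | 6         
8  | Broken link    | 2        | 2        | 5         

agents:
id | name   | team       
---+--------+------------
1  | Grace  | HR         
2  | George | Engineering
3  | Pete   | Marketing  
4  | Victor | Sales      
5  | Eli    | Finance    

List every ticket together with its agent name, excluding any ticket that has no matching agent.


INNER JOIN keeps only tickets rows whose agent_id matches an id in agents. Walk through each ticket:
  - ticket 1 (Missing icon): agent_id=3 -> matches Pete
  - ticket 2 (Timeout error): agent_id=5 -> matches Eli
  - ticket 3 (Login fails): agent_id=3 -> matches Pete
  - ticket 4 (Crash on save): agent_id=NULL, no match -> dropped
  - ticket 5 (Bad redirect): agent_id=4 -> matches Victor
  - ticket 6 (Wrong total): agent_id=1 -> matches Grace
  - ticket 7 (Wrong timezone): agent_id=5 -> matches Eli
  - ticket 8 (Broken link): agent_id=2 -> matches George
So 1 of 8 rows is dropped.

SQL:
SELECT a.title, b.name AS agent
FROM tickets a
INNER JOIN agents b ON a.agent_id = b.id

Result:
title          | agent 
---------------+-------
Missing icon   | Pete  
Timeout error  | Eli   
Login fails    | Pete  
Bad redirect   | Victor
Wrong total    | Grace 
Wrong timezone | Eli   
Broken link    | George


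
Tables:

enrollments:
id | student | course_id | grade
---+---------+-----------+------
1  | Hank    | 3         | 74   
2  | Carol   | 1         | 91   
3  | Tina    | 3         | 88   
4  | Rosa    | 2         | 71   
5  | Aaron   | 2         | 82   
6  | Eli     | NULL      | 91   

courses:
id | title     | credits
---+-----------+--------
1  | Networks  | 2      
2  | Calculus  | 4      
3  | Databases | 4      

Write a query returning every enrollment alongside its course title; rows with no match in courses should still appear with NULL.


LEFT JOIN keeps every row from enrollments (the left table); where course_id has no match in courses, the course columns become NULL. Walk through each enrollment:
  - enrollment 1 (Hank): course_id=3 -> matches Databases
  - enrollment 2 (Carol): course_id=1 -> matches Networks
  - enrollment 3 (Tina): course_id=3 -> matches Databases
  - enrollment 4 (Rosa): course_id=2 -> matches Calculus
  - enrollment 5 (Aaron): course_id=2 -> matches Calculus
  - enrollment 6 (Eli): course_id=NULL, no match -> kept with NULL
All 6 rows appear; 1 has NULL course.

SQL:
SELECT a.student, b.title AS course
FROM enrollments a
LEFT JOIN courses b ON a.course_id = b.id

Result:
student | course   
--------+----------
Hank    | Databases
Carol   | Networks 
Tina    | Databases
Rosa    | Calculus 
Aaron   | Calculus 
Eli     | NULL     


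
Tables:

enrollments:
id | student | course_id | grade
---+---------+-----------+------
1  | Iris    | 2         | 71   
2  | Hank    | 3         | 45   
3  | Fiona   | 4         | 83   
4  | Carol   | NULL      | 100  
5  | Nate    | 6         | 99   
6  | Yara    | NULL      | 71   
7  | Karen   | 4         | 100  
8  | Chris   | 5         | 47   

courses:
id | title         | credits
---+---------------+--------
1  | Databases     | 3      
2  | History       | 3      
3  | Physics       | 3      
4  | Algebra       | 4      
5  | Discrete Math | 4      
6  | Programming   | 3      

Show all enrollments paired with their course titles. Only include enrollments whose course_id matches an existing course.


INNER JOIN keeps only enrollments rows whose course_id matches an id in courses. Walk through each enrollment:
  - enrollment 1 (Iris): course_id=2 -> matches History
  - enrollment 2 (Hank): course_id=3 -> matches Physics
  - enrollment 3 (Fiona): course_id=4 -> matches Algebra
  - enrollment 4 (Carol): course_id=NULL, no match -> dropped
  - enrollment 5 (Nate): course_id=6 -> matches Programming
  - enrollment 6 (Yara): course_id=NULL, no match -> dropped
  - enrollment 7 (Karen): course_id=4 -> matches Algebra
  - enrollment 8 (Chris): course_id=5 -> matches Discrete Math
So 2 of 8 rows are dropped.

SQL:
SELECT a.student, b.title AS course
FROM enrollments a
INNER JOIN courses b ON a.course_id = b.id

Result:
student | course       
--------+--------------
Iris    | History      
Hank    | Physics      
Fiona   | Algebra      
Nate    | Programming  
Karen   | Algebra      
Chris   | Discrete Math


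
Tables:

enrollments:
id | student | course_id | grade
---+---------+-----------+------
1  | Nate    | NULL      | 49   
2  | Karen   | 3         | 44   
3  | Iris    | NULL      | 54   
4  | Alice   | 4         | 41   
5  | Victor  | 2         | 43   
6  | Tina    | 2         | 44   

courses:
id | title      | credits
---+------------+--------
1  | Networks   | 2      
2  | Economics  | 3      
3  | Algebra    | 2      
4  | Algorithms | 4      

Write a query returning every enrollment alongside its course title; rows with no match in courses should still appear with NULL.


LEFT JOIN keeps every row from enrollments (the left table); where course_id has no match in courses, the course columns become NULL. Walk through each enrollment:
  - enrollment 1 (Nate): course_id=NULL, no match -> kept with NULL
  - enrollment 2 (Karen): course_id=3 -> matches Algebra
  - enrollment 3 (Iris): course_id=NULL, no match -> kept with NULL
  - enrollment 4 (Alice): course_id=4 -> matches Algorithms
  - enrollment 5 (Victor): course_id=2 -> matches Economics
  - enrollment 6 (Tina): course_id=2 -> matches Economics
All 6 rows appear; 2 have NULL course.

SQL:
SELECT a.student, b.title AS course
FROM enrollments a
LEFT JOIN courses b ON a.course_id = b.id

Result:
student | course    
--------+-----------
Nate    | NULL      
Karen   | Algebra   
Iris    | NULL      
Alice   | Algorithms
Victor  | Economics 
Tina    | Economics 


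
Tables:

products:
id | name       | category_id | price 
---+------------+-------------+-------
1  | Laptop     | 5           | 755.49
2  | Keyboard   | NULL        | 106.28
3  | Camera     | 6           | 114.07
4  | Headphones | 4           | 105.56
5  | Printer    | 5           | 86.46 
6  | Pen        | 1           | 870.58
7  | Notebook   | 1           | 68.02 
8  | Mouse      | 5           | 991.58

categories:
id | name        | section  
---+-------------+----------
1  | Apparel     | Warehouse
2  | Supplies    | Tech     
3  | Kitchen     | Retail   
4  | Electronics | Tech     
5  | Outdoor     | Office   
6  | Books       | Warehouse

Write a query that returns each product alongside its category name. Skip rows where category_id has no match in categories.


INNER JOIN keeps only products rows whose category_id matches an id in categories. Walk through each product:
  - product 1 (Laptop): category_id=5 -> matches Outdoor
  - product 2 (Keyboard): category_id=NULL, no match -> dropped
  - product 3 (Camera): category_id=6 -> matches Books
  - product 4 (Headphones): category_id=4 -> matches Electronics
  - product 5 (Printer): category_id=5 -> matches Outdoor
  - product 6 (Pen): category_id=1 -> matches Apparel
  - product 7 (Notebook): category_id=1 -> matches Apparel
  - product 8 (Mouse): category_id=5 -> matches Outdoor
So 1 of 8 rows is dropped.

SQL:
SELECT a.name, b.name AS category
FROM products a
INNER JOIN categories b ON a.category_id = b.id

Result:
name       | category   
-----------+------------
Laptop     | Outdoor    
Camera     | Books      
Headphones | Electronics
Printer    | Outdoor    
Pen        | Apparel    
Notebook   | Apparel    
Mouse      | Outdoor    


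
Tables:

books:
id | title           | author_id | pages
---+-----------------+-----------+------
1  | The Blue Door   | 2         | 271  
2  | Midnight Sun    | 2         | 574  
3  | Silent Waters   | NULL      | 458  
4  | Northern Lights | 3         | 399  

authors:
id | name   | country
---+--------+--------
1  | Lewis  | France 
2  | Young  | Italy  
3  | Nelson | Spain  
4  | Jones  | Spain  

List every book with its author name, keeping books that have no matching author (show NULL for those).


LEFT JOIN keeps every row from books (the left table); where author_id has no match in authors, the author columns become NULL. Walk through each book:
  - book 1 (The Blue Door): author_id=2 -> matches Young
  - book 2 (Midnight Sun): author_id=2 -> matches Young
  - book 3 (Silent Waters): author_id=NULL, no match -> kept with NULL
  - book 4 (Northern Lights): author_id=3 -> matches Nelson
All 4 rows appear; 1 has NULL author.

SQL:
SELECT a.title, b.name AS author
FROM books a
LEFT JOIN authors b ON a.author_id = b.id

Result:
title           | author
----------------+-------
The Blue Door   | Young 
Midnight Sun    | Young 
Silent Waters   | NULL  
Northern Lights | Nelson


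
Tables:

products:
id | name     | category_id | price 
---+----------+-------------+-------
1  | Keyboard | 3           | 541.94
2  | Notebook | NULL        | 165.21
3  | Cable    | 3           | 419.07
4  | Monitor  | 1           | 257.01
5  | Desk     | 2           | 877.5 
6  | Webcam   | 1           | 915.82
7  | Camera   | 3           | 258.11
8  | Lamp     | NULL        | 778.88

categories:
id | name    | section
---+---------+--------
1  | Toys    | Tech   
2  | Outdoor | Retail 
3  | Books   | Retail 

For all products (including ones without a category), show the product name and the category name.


LEFT JOIN keeps every row from products (the left table); where category_id has no match in categories, the category columns become NULL. Walk through each product:
  - product 1 (Keyboard): category_id=3 -> matches Books
  - product 2 (Notebook): category_id=NULL, no match -> kept with NULL
  - product 3 (Cable): category_id=3 -> matches Books
  - product 4 (Monitor): category_id=1 -> matches Toys
  - product 5 (Desk): category_id=2 -> matches Outdoor
  - product 6 (Webcam): category_id=1 -> matches Toys
  - product 7 (Camera): category_id=3 -> matches Books
  - product 8 (Lamp): category_id=NULL, no match -> kept with NULL
All 8 rows appear; 2 have NULL category.

SQL:
SELECT a.name, b.name AS category
FROM products a
LEFT JOIN categories b ON a.category_id = b.id

Result:
name     | category
---------+---------
Keyboard | Books   
Notebook | NULL    
Cable    | Books   
Monitor  | Toys    
Desk     | Outdoor 
Webcam   | Toys    
Camera   | Books   
Lamp     | NULL    


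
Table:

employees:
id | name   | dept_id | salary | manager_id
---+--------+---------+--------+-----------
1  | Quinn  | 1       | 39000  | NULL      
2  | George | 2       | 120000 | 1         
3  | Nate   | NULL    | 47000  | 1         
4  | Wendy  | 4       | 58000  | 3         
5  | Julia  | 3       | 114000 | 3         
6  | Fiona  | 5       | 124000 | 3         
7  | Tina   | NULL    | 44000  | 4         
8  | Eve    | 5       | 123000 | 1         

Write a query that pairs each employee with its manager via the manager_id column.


This is a self-join: employees is joined to a second copy of itself, matching each row's manager_id to another row's id. Use LEFT JOIN so rows with manager_id=NULL are kept.
  - employee 1 (Quinn): manager_id=NULL -> NULL
  - employee 2 (George): manager_id=1 -> Quinn
  - employee 3 (Nate): manager_id=1 -> Quinn
  - employee 4 (Wendy): manager_id=3 -> Nate
  - employee 5 (Julia): manager_id=3 -> Nate
  - employee 6 (Fiona): manager_id=3 -> Nate
  - employee 7 (Tina): manager_id=4 -> Wendy
  - employee 8 (Eve): manager_id=1 -> Quinn

SQL:
SELECT a.name AS item, b.name AS manager
FROM employees a
LEFT JOIN employees b ON a.manager_id = b.id

Result:
item   | manager
-------+--------
Quinn  | NULL   
George | Quinn  
Nate   | Quinn  
Wendy  | Nate   
Julia  | Nate   
Fiona  | Nate   
Tina   | Wendy  
Eve    | Quinn  


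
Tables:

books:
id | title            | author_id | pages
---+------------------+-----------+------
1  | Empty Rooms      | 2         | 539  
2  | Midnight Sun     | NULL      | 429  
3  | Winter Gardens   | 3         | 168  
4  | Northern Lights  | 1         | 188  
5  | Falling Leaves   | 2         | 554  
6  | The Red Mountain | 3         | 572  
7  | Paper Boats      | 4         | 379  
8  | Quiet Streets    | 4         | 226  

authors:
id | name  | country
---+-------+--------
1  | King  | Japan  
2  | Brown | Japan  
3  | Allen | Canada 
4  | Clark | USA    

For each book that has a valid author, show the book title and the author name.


INNER JOIN keeps only books rows whose author_id matches an id in authors. Walk through each book:
  - book 1 (Empty Rooms): author_id=2 -> matches Brown
  - book 2 (Midnight Sun): author_id=NULL, no match -> dropped
  - book 3 (Winter Gardens): author_id=3 -> matches Allen
  - book 4 (Northern Lights): author_id=1 -> matches King
  - book 5 (Falling Leaves): author_id=2 -> matches Brown
  - book 6 (The Red Mountain): author_id=3 -> matches Allen
  - book 7 (Paper Boats): author_id=4 -> matches Clark
  - book 8 (Quiet Streets): author_id=4 -> matches Clark
So 1 of 8 rows is dropped.

SQL:
SELECT a.title, b.name AS author
FROM books a
INNER JOIN authors b ON a.author_id = b.id

Result:
title            | author
-----------------+-------
Empty Rooms      | Brown 
Winter Gardens   | Allen 
Northern Lights  | King  
Falling Leaves   | Brown 
The Red Mountain | Allen 
Paper Boats      | Clark 
Quiet Streets    | Clark 


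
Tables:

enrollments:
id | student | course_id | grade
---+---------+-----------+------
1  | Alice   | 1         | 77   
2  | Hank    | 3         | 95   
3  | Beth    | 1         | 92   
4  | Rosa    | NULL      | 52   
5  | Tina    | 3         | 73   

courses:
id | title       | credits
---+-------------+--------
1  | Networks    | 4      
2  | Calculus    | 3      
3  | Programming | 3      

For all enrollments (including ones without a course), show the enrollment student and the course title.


LEFT JOIN keeps every row from enrollments (the left table); where course_id has no match in courses, the course columns become NULL. Walk through each enrollment:
  - enrollment 1 (Alice): course_id=1 -> matches Networks
  - enrollment 2 (Hank): course_id=3 -> matches Programming
  - enrollment 3 (Beth): course_id=1 -> matches Networks
  - enrollment 4 (Rosa): course_id=NULL, no match -> kept with NULL
  - enrollment 5 (Tina): course_id=3 -> matches Programming
All 5 rows appear; 1 has NULL course.

SQL:
SELECT a.student, b.title AS course
FROM enrollments a
LEFT JOIN courses b ON a.course_id = b.id

Result:
student | course     
--------+------------
Alice   | Networks   
Hank    | Programming
Beth    | Networks   
Rosa    | NULL       
Tina    | Programming


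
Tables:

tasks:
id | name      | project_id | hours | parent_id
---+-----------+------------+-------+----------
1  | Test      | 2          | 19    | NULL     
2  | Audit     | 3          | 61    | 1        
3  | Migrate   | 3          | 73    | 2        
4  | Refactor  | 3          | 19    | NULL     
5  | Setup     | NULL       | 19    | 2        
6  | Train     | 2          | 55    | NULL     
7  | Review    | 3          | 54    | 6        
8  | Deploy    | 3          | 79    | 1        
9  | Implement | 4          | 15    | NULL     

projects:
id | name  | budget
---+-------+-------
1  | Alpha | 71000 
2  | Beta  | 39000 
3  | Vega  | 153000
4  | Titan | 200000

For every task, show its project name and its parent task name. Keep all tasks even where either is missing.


Two LEFT JOINs from the same base table tasks: one to projects via project_id, one to tasks itself via parent_id. Both are LEFT so every task is preserved.
Match against projects:
  - task 1 (Test): project_id=2 -> matches Beta
  - task 2 (Audit): project_id=3 -> matches Vega
  - task 3 (Migrate): project_id=3 -> matches Vega
  - task 4 (Refactor): project_id=3 -> matches Vega
  - task 5 (Setup): project_id=NULL, no match -> kept with NULL
  - task 6 (Train): project_id=2 -> matches Beta
  - task 7 (Review): project_id=3 -> matches Vega
  - task 8 (Deploy): project_id=3 -> matches Vega
  - task 9 (Implement): project_id=4 -> matches Titan
Match against tasks (self):
  - task 1 (Test): parent_id=NULL -> NULL
  - task 2 (Audit): parent_id=1 -> Test
  - task 3 (Migrate): parent_id=2 -> Audit
  - task 4 (Refactor): parent_id=NULL -> NULL
  - task 5 (Setup): parent_id=2 -> Audit
  - task 6 (Train): parent_id=NULL -> NULL
  - task 7 (Review): parent_id=6 -> Train
  - task 8 (Deploy): parent_id=1 -> Test
  - task 9 (Implement): parent_id=NULL -> NULL

SQL:
SELECT a.name, b.name AS project, c.name AS parent
FROM tasks a
LEFT JOIN projects b ON a.project_id = b.id
LEFT JOIN tasks c ON a.parent_id = c.id

Result:
name      | project | parent
----------+---------+-------
Test      | Beta    | NULL  
Audit     | Vega    | Test  
Migrate   | Vega    | Audit 
Refactor  | Vega    | NULL  
Setup     | NULL    | Audit 
Train     | Beta    | NULL  
Review    | Vega    | Train 
Deploy    | Vega    | Test  
Implement | Titan   | NULL  


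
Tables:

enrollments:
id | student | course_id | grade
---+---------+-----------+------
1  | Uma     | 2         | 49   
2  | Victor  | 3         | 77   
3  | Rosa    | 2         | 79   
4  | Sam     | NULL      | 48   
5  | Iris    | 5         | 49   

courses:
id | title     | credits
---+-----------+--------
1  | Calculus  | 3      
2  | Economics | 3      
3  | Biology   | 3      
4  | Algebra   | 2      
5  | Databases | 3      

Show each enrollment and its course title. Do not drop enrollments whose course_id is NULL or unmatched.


LEFT JOIN keeps every row from enrollments (the left table); where course_id has no match in courses, the course columns become NULL. Walk through each enrollment:
  - enrollment 1 (Uma): course_id=2 -> matches Economics
  - enrollment 2 (Victor): course_id=3 -> matches Biology
  - enrollment 3 (Rosa): course_id=2 -> matches Economics
  - enrollment 4 (Sam): course_id=NULL, no match -> kept with NULL
  - enrollment 5 (Iris): course_id=5 -> matches Databases
All 5 rows appear; 1 has NULL course.

SQL:
SELECT a.student, b.title AS course
FROM enrollments a
LEFT JOIN courses b ON a.course_id = b.id

Result:
student | course   
--------+----------
Uma     | Economics
Victor  | Biology  
Rosa    | Economics
Sam     | NULL     
Iris    | Databases


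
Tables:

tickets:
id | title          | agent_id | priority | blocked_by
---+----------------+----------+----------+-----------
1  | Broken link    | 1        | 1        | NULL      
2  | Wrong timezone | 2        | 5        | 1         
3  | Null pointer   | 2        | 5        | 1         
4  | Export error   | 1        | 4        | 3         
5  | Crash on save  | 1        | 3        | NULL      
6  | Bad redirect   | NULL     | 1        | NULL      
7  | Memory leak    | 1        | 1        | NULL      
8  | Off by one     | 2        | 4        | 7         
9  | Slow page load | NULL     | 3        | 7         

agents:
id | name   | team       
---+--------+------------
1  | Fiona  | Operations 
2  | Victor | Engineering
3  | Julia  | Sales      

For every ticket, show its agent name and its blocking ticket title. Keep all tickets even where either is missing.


Two LEFT JOINs from the same base table tickets: one to agents via agent_id, one to tickets itself via blocked_by. Both are LEFT so every ticket is preserved.
Match against agents:
  - ticket 1 (Broken link): agent_id=1 -> matches Fiona
  - ticket 2 (Wrong timezone): agent_id=2 -> matches Victor
  - ticket 3 (Null pointer): agent_id=2 -> matches Victor
  - ticket 4 (Export error): agent_id=1 -> matches Fiona
  - ticket 5 (Crash on save): agent_id=1 -> matches Fiona
  - ticket 6 (Bad redirect): agent_id=NULL, no match -> kept with NULL
  - ticket 7 (Memory leak): agent_id=1 -> matches Fiona
  - ticket 8 (Off by one): agent_id=2 -> matches Victor
  - ticket 9 (Slow page load): agent_id=NULL, no match -> kept with NULL
Match against tickets (self):
  - ticket 1 (Broken link): blocked_by=NULL -> NULL
  - ticket 2 (Wrong timezone): blocked_by=1 -> Broken link
  - ticket 3 (Null pointer): blocked_by=1 -> Broken link
  - ticket 4 (Export error): blocked_by=3 -> Null pointer
  - ticket 5 (Crash on save): blocked_by=NULL -> NULL
  - ticket 6 (Bad redirect): blocked_by=NULL -> NULL
  - ticket 7 (Memory leak): blocked_by=NULL -> NULL
  - ticket 8 (Off by one): blocked_by=7 -> Memory leak
  - ticket 9 (Slow page load): blocked_by=7 -> Memory leak

SQL:
SELECT a.title, b.name AS agent, c.title AS blocked_by
FROM tickets a
LEFT JOIN agents b ON a.agent_id = b.id
LEFT JOIN tickets c ON a.blocked_by = c.id

Result:
title          | agent  | blocked_by  
---------------+--------+-------------
Broken link    | Fiona  | NULL        
Wrong timezone | Victor | Broken link 
Null pointer   | Victor | Broken link 
Export error   | Fiona  | Null pointer
Crash on save  | Fiona  | NULL        
Bad redirect   | NULL   | NULL        
Memory leak    | Fiona  | NULL        
Off by one     | Victor | Memory leak 
Slow page load | NULL   | Memory leak 


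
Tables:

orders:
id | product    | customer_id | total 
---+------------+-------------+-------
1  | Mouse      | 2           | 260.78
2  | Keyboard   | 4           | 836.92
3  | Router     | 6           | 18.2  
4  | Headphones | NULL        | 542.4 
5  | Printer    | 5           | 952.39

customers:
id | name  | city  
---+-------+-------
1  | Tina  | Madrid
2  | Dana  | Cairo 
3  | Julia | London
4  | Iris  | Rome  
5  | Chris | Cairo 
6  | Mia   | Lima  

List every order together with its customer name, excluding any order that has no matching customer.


INNER JOIN keeps only orders rows whose customer_id matches an id in customers. Walk through each order:
  - order 1 (Mouse): customer_id=2 -> matches Dana
  - order 2 (Keyboard): customer_id=4 -> matches Iris
  - order 3 (Router): customer_id=6 -> matches Mia
  - order 4 (Headphones): customer_id=NULL, no match -> dropped
  - order 5 (Printer): customer_id=5 -> matches Chris
So 1 of 5 rows is dropped.

SQL:
SELECT a.product, b.name AS customer
FROM orders a
INNER JOIN customers b ON a.customer_id = b.id

Result:
product  | customer
---------+---------
Mouse    | Dana    
Keyboard | Iris    
Router   | Mia     
Printer  | Chris   


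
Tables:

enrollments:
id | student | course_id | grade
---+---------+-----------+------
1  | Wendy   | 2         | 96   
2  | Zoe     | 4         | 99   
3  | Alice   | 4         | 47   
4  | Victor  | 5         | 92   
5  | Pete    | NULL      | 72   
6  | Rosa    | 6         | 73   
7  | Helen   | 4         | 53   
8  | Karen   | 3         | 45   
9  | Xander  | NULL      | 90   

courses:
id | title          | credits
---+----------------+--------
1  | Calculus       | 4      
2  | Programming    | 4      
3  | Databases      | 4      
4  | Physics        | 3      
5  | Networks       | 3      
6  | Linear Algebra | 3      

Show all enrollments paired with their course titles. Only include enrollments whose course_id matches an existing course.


INNER JOIN keeps only enrollments rows whose course_id matches an id in courses. Walk through each enrollment:
  - enrollment 1 (Wendy): course_id=2 -> matches Programming
  - enrollment 2 (Zoe): course_id=4 -> matches Physics
  - enrollment 3 (Alice): course_id=4 -> matches Physics
  - enrollment 4 (Victor): course_id=5 -> matches Networks
  - enrollment 5 (Pete): course_id=NULL, no match -> dropped
  - enrollment 6 (Rosa): course_id=6 -> matches Linear Algebra
  - enrollment 7 (Helen): course_id=4 -> matches Physics
  - enrollment 8 (Karen): course_id=3 -> matches Databases
  - enrollment 9 (Xander): course_id=NULL, no match -> dropped
So 2 of 9 rows are dropped.

SQL:
SELECT a.student, b.title AS course
FROM enrollments a
INNER JOIN courses b ON a.course_id = b.id

Result:
student | course        
--------+---------------
Wendy   | Programming   
Zoe     | Physics       
Alice   | Physics       
Victor  | Networks      
Rosa    | Linear Algebra
Helen   | Physics       
Karen   | Databases     
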